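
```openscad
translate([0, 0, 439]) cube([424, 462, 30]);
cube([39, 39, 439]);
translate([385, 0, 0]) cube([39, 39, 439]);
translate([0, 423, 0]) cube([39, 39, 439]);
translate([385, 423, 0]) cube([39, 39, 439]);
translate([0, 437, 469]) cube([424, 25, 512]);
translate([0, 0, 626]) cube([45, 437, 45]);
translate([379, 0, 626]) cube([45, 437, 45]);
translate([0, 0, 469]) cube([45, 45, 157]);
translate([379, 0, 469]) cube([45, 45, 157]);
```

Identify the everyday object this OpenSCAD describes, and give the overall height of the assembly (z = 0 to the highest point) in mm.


A chair. The overall height is 981 mm.

A slab on four corner posts with a tall panel at the back — a chair. The seat slab sits at z = 439 with thickness 30, and the 512 mm backrest starts at the seat top, so the overall height is 439 + 30 + 512 = 981 mm.


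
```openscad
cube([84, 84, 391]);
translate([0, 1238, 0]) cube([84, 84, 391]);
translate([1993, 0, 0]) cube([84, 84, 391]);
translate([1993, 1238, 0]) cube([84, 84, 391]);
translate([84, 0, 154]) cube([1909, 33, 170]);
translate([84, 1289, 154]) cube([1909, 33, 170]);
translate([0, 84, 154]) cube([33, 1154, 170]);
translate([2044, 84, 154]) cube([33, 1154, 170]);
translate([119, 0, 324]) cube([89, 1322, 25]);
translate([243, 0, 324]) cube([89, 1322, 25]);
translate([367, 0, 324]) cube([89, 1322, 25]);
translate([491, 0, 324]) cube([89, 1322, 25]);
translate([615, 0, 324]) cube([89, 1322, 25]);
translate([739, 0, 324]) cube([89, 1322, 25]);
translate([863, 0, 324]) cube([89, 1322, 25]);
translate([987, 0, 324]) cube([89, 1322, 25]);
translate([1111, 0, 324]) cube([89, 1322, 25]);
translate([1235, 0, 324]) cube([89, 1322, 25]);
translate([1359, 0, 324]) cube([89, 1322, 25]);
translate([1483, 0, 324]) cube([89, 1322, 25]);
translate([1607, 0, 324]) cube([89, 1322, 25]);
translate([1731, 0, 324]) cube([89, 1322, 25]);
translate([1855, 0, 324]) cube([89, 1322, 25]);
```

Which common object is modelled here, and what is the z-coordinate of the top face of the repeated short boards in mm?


A bed frame. The slat-top height is 349 mm.

Four posts, four rails, and a row of slats — a bed frame. Slats sit on the rails at z = 154 + 170 = 324; with slat thickness 25, the top is 349 mm.


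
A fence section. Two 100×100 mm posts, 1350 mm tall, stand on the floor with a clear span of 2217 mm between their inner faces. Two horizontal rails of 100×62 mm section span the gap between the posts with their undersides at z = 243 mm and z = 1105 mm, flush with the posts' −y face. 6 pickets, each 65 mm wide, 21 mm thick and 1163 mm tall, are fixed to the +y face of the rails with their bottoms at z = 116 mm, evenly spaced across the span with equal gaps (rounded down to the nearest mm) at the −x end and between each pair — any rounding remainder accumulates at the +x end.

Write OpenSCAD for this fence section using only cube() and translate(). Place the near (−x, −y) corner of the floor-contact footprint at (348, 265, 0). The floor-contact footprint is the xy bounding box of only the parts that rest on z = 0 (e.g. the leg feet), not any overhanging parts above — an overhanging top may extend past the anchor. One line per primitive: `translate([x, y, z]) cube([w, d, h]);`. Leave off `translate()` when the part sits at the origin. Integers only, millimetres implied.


translate([348, 265, 0]) cube([100, 100, 1350]);
translate([2665, 265, 0]) cube([100, 100, 1350]);
translate([448, 265, 243]) cube([2217, 100, 62]);
translate([448, 265, 1105]) cube([2217, 100, 62]);
translate([709, 365, 116]) cube([65, 21, 1163]);
translate([1035, 365, 116]) cube([65, 21, 1163]);
translate([1361, 365, 116]) cube([65, 21, 1163]);
translate([1687, 365, 116]) cube([65, 21, 1163]);
translate([2013, 365, 116]) cube([65, 21, 1163]);
translate([2339, 365, 116]) cube([65, 21, 1163]);


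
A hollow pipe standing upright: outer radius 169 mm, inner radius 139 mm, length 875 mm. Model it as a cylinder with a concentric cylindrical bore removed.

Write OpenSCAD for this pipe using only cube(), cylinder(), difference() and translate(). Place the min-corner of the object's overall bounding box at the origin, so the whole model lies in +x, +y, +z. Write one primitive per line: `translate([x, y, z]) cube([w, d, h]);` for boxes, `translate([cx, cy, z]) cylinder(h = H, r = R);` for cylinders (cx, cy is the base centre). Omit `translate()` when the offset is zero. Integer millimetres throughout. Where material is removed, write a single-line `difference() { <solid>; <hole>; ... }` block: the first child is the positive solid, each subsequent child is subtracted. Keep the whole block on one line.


difference() { translate([169, 169, 0]) cylinder(h = 875, r = 169); translate([169, 169, 0]) cylinder(h = 875, r = 139); }


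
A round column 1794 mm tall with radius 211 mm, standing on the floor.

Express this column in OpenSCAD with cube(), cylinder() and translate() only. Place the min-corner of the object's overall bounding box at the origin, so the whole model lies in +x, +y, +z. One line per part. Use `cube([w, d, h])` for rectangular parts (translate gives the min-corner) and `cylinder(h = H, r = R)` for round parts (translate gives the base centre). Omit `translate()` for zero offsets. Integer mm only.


translate([211, 211, 0]) cylinder(h = 1794, r = 211);


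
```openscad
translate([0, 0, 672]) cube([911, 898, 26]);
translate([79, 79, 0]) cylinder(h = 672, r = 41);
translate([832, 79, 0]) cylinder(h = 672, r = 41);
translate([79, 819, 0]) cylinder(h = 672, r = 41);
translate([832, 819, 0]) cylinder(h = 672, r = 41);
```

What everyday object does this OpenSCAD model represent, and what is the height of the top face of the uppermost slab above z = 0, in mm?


A table. The table height is 698 mm.

A 911×898×26 slab sits at z = 672 on four Ø82 mm round legs — a table. The top surface is at 672 + 26 = 698 mm.


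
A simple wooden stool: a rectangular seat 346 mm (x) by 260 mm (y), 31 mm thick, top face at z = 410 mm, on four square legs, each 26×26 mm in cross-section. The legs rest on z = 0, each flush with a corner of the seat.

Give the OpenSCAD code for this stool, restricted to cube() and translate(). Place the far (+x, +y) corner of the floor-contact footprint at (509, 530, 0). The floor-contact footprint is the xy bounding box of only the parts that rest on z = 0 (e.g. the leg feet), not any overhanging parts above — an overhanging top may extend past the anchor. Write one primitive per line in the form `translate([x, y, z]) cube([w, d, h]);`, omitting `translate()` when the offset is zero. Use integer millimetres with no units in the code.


// leg_h = 410 - 31 = 379
translate([163, 270, 379]) cube([346, 260, 31]);
translate([163, 270, 0]) cube([26, 26, 379]);
translate([483, 270, 0]) cube([26, 26, 379]);
translate([163, 504, 0]) cube([26, 26, 379]);
translate([483, 504, 0]) cube([26, 26, 379]);


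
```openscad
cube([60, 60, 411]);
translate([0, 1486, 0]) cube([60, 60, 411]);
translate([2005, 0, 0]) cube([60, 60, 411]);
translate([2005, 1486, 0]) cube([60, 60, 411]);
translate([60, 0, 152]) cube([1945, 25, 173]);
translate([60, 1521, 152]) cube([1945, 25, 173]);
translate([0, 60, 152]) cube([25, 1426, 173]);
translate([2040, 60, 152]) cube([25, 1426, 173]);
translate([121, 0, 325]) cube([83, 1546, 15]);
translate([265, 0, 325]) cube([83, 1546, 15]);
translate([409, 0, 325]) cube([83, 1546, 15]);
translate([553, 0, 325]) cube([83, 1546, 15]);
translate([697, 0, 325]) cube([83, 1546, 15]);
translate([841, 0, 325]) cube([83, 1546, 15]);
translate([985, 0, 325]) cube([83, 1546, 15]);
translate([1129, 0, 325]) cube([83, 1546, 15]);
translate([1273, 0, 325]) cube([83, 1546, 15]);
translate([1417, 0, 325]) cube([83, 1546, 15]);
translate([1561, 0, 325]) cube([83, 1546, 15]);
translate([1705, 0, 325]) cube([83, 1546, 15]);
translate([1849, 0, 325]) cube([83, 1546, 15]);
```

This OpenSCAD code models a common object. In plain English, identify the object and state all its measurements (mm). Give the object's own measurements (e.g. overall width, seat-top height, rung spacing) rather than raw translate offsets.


A bed frame 2065 mm long (x) by 1546 mm wide (y). Four 60×60 mm corner posts, 411 mm tall, at the corners of the footprint. Four rails of 25 mm thickness and 173 mm height run between adjacent posts with their undersides at z = 152 mm, their outer faces flush with the outside of the frame (the two x-running rails run between the posts' inner faces; the two y-running rails run between the posts' inner faces). 13 slats, each 83 mm wide (x) and 15 mm thick, lie across the top of the two x-running rails, running the full 1546 mm width of the frame in y; along x they sit between the end posts with a 61 mm gap after the −x posts and between neighbouring slats, leaving 73 mm before the +x posts.


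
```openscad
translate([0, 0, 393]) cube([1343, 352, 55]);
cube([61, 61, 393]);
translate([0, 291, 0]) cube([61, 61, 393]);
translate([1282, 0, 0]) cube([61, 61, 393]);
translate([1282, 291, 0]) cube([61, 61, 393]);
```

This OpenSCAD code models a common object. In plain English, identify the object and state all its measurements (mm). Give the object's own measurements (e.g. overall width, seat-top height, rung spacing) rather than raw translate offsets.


A long wooden bench with a 1343 mm (x) × 352 mm (y) seat, 55 mm thick, its top surface 448 mm above the floor. Four 61 mm square legs at the seat corners, flush with the edges, run from z = 0 to the seat underside.


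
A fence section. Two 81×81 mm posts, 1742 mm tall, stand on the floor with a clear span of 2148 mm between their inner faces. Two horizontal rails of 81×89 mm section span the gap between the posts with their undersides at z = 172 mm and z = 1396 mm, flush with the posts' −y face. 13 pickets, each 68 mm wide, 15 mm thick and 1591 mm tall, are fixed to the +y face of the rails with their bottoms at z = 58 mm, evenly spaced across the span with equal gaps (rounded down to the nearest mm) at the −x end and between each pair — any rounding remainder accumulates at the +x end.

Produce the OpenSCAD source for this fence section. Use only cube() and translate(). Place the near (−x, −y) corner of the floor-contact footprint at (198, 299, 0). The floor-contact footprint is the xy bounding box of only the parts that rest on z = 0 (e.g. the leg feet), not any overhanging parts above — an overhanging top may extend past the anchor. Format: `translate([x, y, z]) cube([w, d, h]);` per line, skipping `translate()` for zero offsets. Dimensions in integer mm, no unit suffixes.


translate([198, 299, 0]) cube([81, 81, 1742]);
translate([2427, 299, 0]) cube([81, 81, 1742]);
translate([279, 299, 172]) cube([2148, 81, 89]);
translate([279, 299, 1396]) cube([2148, 81, 89]);
translate([369, 380, 58]) cube([68, 15, 1591]);
translate([527, 380, 58]) cube([68, 15, 1591]);
translate([685, 380, 58]) cube([68, 15, 1591]);
translate([843, 380, 58]) cube([68, 15, 1591]);
translate([1001, 380, 58]) cube([68, 15, 1591]);
translate([1159, 380, 58]) cube([68, 15, 1591]);
translate([1317, 380, 58]) cube([68, 15, 1591]);
translate([1475, 380, 58]) cube([68, 15, 1591]);
translate([1633, 380, 58]) cube([68, 15, 1591]);
translate([1791, 380, 58]) cube([68, 15, 1591]);
translate([1949, 380, 58]) cube([68, 15, 1591]);
translate([2107, 380, 58]) cube([68, 15, 1591]);
translate([2265, 380, 58]) cube([68, 15, 1591]);


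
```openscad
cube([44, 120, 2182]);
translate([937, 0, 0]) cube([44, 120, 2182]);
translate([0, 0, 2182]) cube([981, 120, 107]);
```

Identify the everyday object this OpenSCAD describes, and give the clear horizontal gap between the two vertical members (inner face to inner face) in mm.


A door frame. The clear opening width is 893 mm.

Two 2182 mm tall posts with a header on top — a door frame. The left jamb is 44 mm wide at x = 0; the right jamb starts at x = 937. The clear opening is 937 − 44 = 893 mm.


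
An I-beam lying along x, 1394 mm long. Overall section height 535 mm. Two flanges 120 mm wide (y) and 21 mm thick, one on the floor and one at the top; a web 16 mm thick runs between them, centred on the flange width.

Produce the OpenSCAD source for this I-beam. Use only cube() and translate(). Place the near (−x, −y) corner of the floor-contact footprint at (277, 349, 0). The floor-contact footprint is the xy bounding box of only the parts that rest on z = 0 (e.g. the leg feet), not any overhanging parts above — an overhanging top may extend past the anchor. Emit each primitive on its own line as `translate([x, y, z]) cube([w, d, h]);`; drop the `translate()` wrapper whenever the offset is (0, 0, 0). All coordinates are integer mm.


translate([277, 349, 0]) cube([1394, 120, 21]);
translate([277, 401, 21]) cube([1394, 16, 493]);
translate([277, 349, 514]) cube([1394, 120, 21]);


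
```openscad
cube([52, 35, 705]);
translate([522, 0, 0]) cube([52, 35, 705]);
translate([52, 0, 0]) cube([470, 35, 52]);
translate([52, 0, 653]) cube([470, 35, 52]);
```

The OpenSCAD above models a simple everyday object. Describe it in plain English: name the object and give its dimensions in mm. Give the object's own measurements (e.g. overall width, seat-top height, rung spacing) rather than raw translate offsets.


A rectangular picture frame lying in the x–z plane (depth along y). The opening is 470 mm wide (x) by 601 mm tall (z), surrounded by a border 52 mm wide on all four sides. The frame is 35 mm deep and is made of two full-height vertical stiles with two horizontal rails fitted between them.


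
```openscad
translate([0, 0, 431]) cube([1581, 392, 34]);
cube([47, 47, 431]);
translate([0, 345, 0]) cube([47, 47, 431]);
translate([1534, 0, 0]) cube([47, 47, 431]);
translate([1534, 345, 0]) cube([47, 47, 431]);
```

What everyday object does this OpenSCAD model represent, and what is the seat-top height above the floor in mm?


A bench. The seat-top height is 465 mm.

A long slab on four corner posts — a bench. The slab sits at z = 431 with thickness 34, so the top is 431 + 34 = 465 mm.


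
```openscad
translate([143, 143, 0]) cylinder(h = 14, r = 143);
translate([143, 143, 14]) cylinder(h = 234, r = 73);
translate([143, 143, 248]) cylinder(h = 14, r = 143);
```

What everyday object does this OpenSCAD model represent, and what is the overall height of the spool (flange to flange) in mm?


A spool. The overall height is 262 mm.

Three coaxial cylinders, large–small–large — a spool. Two 14 mm flanges and a 234 mm core give 14 + 234 + 14 = 262 mm.


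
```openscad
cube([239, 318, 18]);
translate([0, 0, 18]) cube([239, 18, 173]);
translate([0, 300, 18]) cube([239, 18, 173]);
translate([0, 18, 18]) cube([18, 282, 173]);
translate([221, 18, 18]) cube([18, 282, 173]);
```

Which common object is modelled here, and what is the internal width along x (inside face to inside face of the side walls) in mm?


An open box. The internal width is 203 mm.

A 239×318 base slab with four walls standing on it — an open box. The base is 239 mm wide and the walls are 18 mm thick, so the internal width is 239 − 2 × 18 = 203 mm.


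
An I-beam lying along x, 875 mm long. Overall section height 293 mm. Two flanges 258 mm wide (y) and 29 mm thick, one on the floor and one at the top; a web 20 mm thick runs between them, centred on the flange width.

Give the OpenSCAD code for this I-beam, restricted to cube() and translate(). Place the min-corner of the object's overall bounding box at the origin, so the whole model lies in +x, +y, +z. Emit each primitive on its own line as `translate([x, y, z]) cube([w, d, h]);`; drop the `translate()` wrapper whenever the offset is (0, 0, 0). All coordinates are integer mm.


cube([875, 258, 29]);
translate([0, 119, 29]) cube([875, 20, 235]);
translate([0, 0, 264]) cube([875, 258, 29]);


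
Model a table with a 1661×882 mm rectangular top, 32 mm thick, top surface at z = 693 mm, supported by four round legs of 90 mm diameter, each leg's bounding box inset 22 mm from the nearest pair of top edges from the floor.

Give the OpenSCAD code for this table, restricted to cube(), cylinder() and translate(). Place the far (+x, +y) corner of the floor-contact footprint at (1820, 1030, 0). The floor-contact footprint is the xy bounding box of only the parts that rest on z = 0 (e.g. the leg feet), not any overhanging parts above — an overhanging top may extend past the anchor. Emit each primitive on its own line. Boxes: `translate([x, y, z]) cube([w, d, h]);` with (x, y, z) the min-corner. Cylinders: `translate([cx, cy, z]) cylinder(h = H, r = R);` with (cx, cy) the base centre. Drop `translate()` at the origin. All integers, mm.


// leg_h = 693 - 32 = 661
translate([181, 170, 661]) cube([1661, 882, 32]);
translate([248, 237, 0]) cylinder(h = 661, r = 45);
translate([1775, 237, 0]) cylinder(h = 661, r = 45);
translate([248, 985, 0]) cylinder(h = 661, r = 45);
translate([1775, 985, 0]) cylinder(h = 661, r = 45);


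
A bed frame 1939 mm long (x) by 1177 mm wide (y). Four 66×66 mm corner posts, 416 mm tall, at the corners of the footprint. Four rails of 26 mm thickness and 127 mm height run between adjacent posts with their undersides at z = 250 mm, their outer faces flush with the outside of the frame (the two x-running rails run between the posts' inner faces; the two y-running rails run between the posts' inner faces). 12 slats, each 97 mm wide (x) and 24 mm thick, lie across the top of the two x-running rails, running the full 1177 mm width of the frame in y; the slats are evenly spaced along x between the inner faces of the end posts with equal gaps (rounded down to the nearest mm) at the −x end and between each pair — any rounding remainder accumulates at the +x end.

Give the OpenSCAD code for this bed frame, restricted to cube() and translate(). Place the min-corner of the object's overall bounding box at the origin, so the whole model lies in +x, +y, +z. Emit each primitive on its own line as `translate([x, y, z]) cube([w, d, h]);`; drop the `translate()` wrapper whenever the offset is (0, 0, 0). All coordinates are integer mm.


// slat z = rail_z + rail_h = 250 + 127 = 377
// slat gap = ⌊(1807 − 12·97) / 13⌋ = 49
cube([66, 66, 416]);
translate([0, 1111, 0]) cube([66, 66, 416]);
translate([1873, 0, 0]) cube([66, 66, 416]);
translate([1873, 1111, 0]) cube([66, 66, 416]);
translate([66, 0, 250]) cube([1807, 26, 127]);
translate([66, 1151, 250]) cube([1807, 26, 127]);
translate([0, 66, 250]) cube([26, 1045, 127]);
translate([1913, 66, 250]) cube([26, 1045, 127]);
translate([115, 0, 377]) cube([97, 1177, 24]);
translate([261, 0, 377]) cube([97, 1177, 24]);
translate([407, 0, 377]) cube([97, 1177, 24]);
translate([553, 0, 377]) cube([97, 1177, 24]);
translate([699, 0, 377]) cube([97, 1177, 24]);
translate([845, 0, 377]) cube([97, 1177, 24]);
translate([991, 0, 377]) cube([97, 1177, 24]);
translate([1137, 0, 377]) cube([97, 1177, 24]);
translate([1283, 0, 377]) cube([97, 1177, 24]);
translate([1429, 0, 377]) cube([97, 1177, 24]);
translate([1575, 0, 377]) cube([97, 1177, 24]);
translate([1721, 0, 377]) cube([97, 1177, 24]);


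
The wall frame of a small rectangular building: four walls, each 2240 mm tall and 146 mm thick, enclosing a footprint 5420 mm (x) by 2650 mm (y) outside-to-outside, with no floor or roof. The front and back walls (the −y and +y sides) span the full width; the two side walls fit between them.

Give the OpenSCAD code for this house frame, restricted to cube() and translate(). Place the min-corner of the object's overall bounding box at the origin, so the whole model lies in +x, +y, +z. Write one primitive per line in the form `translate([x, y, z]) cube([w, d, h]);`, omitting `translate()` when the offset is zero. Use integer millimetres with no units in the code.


cube([5420, 146, 2240]);
translate([0, 2504, 0]) cube([5420, 146, 2240]);
translate([0, 146, 0]) cube([146, 2358, 2240]);
translate([5274, 146, 0]) cube([146, 2358, 2240]);


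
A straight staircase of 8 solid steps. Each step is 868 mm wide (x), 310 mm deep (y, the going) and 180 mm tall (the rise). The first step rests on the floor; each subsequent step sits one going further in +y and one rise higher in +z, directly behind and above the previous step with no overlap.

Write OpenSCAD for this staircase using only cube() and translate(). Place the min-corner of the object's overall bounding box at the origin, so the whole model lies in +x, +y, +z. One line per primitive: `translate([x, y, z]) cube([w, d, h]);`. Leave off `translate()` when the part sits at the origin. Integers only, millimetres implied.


cube([868, 310, 180]);
translate([0, 310, 180]) cube([868, 310, 180]);
translate([0, 620, 360]) cube([868, 310, 180]);
translate([0, 930, 540]) cube([868, 310, 180]);
translate([0, 1240, 720]) cube([868, 310, 180]);
translate([0, 1550, 900]) cube([868, 310, 180]);
translate([0, 1860, 1080]) cube([868, 310, 180]);
translate([0, 2170, 1260]) cube([868, 310, 180]);


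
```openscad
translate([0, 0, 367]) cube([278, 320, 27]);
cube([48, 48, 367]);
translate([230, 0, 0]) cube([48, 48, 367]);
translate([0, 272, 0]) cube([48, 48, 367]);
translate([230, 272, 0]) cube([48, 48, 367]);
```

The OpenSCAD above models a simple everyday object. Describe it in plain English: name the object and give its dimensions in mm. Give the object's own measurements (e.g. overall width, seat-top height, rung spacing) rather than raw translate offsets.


A simple wooden stool: a rectangular seat 278 mm (x) by 320 mm (y), 27 mm thick, top face at z = 394 mm, on four square legs, each 48×48 mm in cross-section. The legs rest on z = 0, each flush with a corner of the seat.


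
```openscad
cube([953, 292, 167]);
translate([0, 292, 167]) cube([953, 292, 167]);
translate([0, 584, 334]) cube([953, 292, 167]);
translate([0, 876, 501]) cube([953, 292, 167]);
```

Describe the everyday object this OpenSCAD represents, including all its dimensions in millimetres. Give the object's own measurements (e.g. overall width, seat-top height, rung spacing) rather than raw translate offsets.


A straight staircase of 4 solid steps. Each step is 953 mm wide (x), 292 mm deep (y, the going) and 167 mm tall (the rise). The first step rests on the floor; each subsequent step sits one going further in +y and one rise higher in +z, directly behind and above the previous step with no overlap.


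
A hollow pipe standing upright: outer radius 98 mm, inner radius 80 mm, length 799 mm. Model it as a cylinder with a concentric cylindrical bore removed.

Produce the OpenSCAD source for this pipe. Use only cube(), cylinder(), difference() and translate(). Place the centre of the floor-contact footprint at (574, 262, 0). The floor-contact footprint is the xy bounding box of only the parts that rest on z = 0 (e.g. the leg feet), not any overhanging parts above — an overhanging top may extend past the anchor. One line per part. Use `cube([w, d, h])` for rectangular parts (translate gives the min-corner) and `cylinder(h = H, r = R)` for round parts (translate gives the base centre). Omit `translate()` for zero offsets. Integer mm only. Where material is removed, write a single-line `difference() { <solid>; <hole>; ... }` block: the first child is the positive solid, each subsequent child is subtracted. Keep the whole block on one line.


difference() { translate([574, 262, 0]) cylinder(h = 799, r = 98); translate([574, 262, 0]) cylinder(h = 799, r = 80); }


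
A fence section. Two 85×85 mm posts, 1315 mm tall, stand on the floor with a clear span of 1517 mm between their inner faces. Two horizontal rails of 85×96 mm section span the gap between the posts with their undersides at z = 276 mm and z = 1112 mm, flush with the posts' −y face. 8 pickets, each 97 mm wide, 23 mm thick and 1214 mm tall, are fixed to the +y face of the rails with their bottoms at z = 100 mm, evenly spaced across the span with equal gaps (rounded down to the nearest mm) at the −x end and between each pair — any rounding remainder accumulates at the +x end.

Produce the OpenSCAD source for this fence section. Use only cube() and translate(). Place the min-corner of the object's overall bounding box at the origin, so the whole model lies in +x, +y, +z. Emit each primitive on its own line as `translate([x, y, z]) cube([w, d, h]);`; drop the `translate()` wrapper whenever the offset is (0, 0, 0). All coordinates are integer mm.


cube([85, 85, 1315]);
translate([1602, 0, 0]) cube([85, 85, 1315]);
translate([85, 0, 276]) cube([1517, 85, 96]);
translate([85, 0, 1112]) cube([1517, 85, 96]);
translate([167, 85, 100]) cube([97, 23, 1214]);
translate([346, 85, 100]) cube([97, 23, 1214]);
translate([525, 85, 100]) cube([97, 23, 1214]);
translate([704, 85, 100]) cube([97, 23, 1214]);
translate([883, 85, 100]) cube([97, 23, 1214]);
translate([1062, 85, 100]) cube([97, 23, 1214]);
translate([1241, 85, 100]) cube([97, 23, 1214]);
translate([1420, 85, 100]) cube([97, 23, 1214]);


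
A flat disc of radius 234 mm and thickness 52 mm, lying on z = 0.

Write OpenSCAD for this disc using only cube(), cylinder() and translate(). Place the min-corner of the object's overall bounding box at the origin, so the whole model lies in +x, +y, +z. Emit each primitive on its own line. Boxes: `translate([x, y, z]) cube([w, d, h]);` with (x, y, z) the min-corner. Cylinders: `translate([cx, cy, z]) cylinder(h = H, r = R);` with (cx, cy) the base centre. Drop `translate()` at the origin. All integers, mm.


translate([234, 234, 0]) cylinder(h = 52, r = 234);


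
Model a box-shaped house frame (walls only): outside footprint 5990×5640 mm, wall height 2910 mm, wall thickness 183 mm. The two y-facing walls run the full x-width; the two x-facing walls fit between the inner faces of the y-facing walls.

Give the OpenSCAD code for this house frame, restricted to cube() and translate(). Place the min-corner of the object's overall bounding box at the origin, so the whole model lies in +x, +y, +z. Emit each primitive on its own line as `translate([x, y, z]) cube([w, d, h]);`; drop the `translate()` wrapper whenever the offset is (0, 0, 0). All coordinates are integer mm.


cube([5990, 183, 2910]);
translate([0, 5457, 0]) cube([5990, 183, 2910]);
translate([0, 183, 0]) cube([183, 5274, 2910]);
translate([5807, 183, 0]) cube([183, 5274, 2910]);


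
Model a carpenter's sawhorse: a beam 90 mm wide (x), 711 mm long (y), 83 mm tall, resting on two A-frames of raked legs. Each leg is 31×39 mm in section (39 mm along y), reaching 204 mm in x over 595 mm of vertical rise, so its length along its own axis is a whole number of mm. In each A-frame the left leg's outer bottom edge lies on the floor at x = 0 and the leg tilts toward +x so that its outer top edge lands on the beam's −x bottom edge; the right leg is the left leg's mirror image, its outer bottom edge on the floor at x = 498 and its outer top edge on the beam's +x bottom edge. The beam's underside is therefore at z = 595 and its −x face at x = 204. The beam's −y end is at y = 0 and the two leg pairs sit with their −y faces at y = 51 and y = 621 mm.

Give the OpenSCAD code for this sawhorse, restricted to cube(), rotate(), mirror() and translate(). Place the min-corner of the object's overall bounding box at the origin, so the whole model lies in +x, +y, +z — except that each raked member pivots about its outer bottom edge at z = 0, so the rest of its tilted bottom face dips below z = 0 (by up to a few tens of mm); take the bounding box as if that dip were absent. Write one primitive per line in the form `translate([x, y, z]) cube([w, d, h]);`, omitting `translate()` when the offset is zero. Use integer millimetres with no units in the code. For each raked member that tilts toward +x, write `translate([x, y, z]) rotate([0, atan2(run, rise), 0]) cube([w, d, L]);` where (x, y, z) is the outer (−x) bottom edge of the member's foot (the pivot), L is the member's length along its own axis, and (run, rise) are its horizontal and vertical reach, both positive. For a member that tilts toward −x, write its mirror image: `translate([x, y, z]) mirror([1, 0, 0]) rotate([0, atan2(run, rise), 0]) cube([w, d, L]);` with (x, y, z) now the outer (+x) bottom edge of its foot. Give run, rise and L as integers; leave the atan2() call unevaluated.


translate([204, 0, 595]) cube([90, 711, 83]);
translate([0, 51, 0]) rotate([0, atan2(204, 595), 0]) cube([31, 39, 629]);
translate([498, 51, 0]) mirror([1, 0, 0]) rotate([0, atan2(204, 595), 0]) cube([31, 39, 629]);
translate([0, 621, 0]) rotate([0, atan2(204, 595), 0]) cube([31, 39, 629]);
translate([498, 621, 0]) mirror([1, 0, 0]) rotate([0, atan2(204, 595), 0]) cube([31, 39, 629]);


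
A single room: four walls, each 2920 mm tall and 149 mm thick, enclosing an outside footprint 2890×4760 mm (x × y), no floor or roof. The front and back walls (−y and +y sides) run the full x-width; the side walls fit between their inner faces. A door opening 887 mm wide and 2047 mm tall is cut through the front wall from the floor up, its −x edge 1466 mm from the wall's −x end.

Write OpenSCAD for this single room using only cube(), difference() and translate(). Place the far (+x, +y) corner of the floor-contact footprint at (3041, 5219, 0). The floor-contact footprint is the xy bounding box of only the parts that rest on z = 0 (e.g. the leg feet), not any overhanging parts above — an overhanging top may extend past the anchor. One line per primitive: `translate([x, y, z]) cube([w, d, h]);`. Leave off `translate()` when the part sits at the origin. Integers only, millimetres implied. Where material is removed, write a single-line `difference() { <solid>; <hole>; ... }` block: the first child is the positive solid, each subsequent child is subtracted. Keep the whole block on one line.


difference() { translate([151, 459, 0]) cube([2890, 149, 2920]); translate([1617, 459, 0]) cube([887, 149, 2047]); }
translate([151, 5070, 0]) cube([2890, 149, 2920]);
translate([151, 608, 0]) cube([149, 4462, 2920]);
translate([2892, 608, 0]) cube([149, 4462, 2920]);


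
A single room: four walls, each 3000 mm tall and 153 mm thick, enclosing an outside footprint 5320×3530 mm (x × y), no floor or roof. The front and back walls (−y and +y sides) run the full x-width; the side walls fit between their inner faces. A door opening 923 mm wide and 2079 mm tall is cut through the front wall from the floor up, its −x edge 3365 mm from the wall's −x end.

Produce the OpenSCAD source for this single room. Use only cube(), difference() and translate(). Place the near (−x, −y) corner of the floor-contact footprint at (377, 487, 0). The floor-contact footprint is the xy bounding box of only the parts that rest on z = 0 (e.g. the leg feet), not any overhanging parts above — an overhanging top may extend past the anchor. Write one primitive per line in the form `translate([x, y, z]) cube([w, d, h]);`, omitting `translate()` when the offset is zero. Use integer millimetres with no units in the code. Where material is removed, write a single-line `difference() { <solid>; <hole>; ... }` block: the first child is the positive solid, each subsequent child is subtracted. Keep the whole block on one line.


difference() { translate([377, 487, 0]) cube([5320, 153, 3000]); translate([3742, 487, 0]) cube([923, 153, 2079]); }
translate([377, 3864, 0]) cube([5320, 153, 3000]);
translate([377, 640, 0]) cube([153, 3224, 3000]);
translate([5544, 640, 0]) cube([153, 3224, 3000]);


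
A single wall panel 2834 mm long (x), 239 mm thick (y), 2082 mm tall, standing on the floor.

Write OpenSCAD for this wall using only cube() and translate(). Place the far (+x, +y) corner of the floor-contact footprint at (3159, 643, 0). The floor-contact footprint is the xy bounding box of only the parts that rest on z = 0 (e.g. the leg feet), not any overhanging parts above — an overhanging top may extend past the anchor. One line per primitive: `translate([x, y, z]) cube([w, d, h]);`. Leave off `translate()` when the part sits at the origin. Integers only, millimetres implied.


translate([325, 404, 0]) cube([2834, 239, 2082]);


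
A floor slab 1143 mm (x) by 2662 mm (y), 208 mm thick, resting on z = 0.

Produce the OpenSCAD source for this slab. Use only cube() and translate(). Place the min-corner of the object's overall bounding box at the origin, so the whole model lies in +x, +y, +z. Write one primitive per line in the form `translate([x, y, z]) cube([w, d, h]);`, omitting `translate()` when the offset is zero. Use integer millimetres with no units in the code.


cube([1143, 2662, 208]);


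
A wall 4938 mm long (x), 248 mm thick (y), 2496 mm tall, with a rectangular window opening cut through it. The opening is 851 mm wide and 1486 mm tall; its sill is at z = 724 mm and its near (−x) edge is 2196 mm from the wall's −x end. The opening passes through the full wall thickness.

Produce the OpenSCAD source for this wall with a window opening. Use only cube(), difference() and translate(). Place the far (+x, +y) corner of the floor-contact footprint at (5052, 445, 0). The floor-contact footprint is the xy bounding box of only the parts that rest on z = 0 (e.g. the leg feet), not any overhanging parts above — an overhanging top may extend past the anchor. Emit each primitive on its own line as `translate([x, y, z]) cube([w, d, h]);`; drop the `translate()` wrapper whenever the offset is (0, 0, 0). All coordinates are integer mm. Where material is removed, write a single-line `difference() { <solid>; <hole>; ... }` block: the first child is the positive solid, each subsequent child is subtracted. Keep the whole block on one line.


difference() { translate([114, 197, 0]) cube([4938, 248, 2496]); translate([2310, 197, 724]) cube([851, 248, 1486]); }


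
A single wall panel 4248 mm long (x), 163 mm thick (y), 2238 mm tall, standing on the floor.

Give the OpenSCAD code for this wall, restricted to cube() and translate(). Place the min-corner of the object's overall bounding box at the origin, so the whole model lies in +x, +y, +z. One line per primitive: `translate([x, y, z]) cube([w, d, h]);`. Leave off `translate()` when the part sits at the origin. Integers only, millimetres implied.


cube([4248, 163, 2238]);


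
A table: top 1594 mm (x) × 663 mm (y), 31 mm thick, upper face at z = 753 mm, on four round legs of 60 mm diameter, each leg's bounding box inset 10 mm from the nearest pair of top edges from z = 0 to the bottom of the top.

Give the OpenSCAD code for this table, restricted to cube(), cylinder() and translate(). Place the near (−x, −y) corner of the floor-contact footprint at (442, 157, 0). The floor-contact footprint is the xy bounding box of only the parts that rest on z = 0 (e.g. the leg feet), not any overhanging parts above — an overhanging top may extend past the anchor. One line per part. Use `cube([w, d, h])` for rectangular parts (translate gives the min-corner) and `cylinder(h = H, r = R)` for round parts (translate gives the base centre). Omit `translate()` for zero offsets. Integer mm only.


translate([432, 147, 722]) cube([1594, 663, 31]);
translate([472, 187, 0]) cylinder(h = 722, r = 30);
translate([1986, 187, 0]) cylinder(h = 722, r = 30);
translate([472, 770, 0]) cylinder(h = 722, r = 30);
translate([1986, 770, 0]) cylinder(h = 722, r = 30);


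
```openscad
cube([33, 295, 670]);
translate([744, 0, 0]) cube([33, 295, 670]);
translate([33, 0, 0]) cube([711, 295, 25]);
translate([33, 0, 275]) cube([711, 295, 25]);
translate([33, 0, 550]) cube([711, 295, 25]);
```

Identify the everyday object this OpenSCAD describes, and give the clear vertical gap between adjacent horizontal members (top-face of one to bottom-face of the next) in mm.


A bookshelf. The clear shelf gap is 250 mm.

Two tall side panels with 3 horizontal boards between them — a bookshelf. The first two shelf undersides are at z = 0 and z = 275; with shelf thickness 25, the clear gap is 275 − 0 − 25 = 250 mm.


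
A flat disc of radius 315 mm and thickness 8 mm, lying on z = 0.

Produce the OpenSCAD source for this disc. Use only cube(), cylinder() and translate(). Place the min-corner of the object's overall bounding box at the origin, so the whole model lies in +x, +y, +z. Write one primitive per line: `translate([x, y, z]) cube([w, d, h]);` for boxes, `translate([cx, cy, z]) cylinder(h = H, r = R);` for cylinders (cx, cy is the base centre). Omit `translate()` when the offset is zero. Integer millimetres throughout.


translate([315, 315, 0]) cylinder(h = 8, r = 315);


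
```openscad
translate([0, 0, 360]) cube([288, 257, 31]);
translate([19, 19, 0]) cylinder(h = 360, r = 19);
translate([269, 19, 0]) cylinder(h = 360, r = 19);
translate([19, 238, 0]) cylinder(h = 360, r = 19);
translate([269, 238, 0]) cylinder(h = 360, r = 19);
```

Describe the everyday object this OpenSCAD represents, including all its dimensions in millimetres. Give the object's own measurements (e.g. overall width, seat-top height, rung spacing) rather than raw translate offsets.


A simple wooden stool: a rectangular seat 288 mm (x) by 257 mm (y), 31 mm thick, top face at z = 391 mm, on four round legs, each 38 mm in diameter. The legs rest on z = 0, each leg's axis is inset half a diameter from the nearest pair of seat edges (so the leg's bounding box is flush with the corner).


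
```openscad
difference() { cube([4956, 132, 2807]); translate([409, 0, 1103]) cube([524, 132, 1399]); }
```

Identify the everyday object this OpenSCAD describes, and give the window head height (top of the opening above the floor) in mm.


A wall with a window opening. The window head height is 2502 mm.

A wall with a rectangular opening subtracted — a window. Sill at z = 1103, opening 1399 mm tall, so the head is at 1103 + 1399 = 2502 mm.


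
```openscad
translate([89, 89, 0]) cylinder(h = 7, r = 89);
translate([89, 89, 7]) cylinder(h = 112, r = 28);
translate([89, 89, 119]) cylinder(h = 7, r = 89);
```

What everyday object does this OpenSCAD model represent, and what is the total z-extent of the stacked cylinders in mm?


A spool. The overall height is 126 mm.

Three coaxial cylinders, large–small–large — a spool. Two 7 mm flanges and a 112 mm core give 7 + 112 + 7 = 126 mm.


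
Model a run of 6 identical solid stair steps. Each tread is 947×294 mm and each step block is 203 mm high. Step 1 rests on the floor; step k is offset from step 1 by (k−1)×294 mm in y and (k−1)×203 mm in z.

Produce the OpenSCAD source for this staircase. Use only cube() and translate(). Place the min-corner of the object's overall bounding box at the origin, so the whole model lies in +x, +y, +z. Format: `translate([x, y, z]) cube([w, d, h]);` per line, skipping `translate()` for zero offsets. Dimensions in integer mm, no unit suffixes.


cube([947, 294, 203]);
translate([0, 294, 203]) cube([947, 294, 203]);
translate([0, 588, 406]) cube([947, 294, 203]);
translate([0, 882, 609]) cube([947, 294, 203]);
translate([0, 1176, 812]) cube([947, 294, 203]);
translate([0, 1470, 1015]) cube([947, 294, 203]);


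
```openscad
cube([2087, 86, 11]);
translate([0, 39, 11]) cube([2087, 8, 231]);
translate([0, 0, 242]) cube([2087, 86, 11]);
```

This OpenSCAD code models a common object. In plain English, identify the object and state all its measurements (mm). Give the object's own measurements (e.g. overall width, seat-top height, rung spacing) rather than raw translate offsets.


An I-beam lying along x, 2087 mm long. Overall section height 253 mm. Two flanges 86 mm wide (y) and 11 mm thick, one on the floor and one at the top; a web 8 mm thick runs between them, centred on the flange width.


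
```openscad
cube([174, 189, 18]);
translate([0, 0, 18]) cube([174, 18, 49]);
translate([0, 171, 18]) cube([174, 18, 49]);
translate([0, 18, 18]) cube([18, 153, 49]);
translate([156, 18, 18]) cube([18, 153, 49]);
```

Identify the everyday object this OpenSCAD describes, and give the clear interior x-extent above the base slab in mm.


An open box. The internal width is 138 mm.

A 174×189 base slab with four walls standing on it — an open box. The base is 174 mm wide and the walls are 18 mm thick, so the internal width is 174 − 2 × 18 = 138 mm.


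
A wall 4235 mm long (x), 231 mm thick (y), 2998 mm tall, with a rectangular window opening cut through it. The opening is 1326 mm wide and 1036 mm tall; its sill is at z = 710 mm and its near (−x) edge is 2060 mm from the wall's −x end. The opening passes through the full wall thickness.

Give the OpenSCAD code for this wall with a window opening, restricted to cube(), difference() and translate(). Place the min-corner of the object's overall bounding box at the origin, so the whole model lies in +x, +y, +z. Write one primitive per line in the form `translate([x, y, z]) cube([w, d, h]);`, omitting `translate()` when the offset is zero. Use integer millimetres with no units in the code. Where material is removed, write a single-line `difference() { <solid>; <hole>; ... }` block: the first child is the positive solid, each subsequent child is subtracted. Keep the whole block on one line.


difference() { cube([4235, 231, 2998]); translate([2060, 0, 710]) cube([1326, 231, 1036]); }
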